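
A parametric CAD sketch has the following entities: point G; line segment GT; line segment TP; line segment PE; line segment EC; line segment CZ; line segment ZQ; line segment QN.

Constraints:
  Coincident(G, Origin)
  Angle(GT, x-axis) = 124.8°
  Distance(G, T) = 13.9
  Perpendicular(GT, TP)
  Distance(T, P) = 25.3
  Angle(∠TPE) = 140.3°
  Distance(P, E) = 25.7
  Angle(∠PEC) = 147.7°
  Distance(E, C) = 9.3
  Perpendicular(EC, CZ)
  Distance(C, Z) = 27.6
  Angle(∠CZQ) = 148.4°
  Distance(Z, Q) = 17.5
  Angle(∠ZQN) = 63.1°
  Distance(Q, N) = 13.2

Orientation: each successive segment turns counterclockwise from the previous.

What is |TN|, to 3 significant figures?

23.7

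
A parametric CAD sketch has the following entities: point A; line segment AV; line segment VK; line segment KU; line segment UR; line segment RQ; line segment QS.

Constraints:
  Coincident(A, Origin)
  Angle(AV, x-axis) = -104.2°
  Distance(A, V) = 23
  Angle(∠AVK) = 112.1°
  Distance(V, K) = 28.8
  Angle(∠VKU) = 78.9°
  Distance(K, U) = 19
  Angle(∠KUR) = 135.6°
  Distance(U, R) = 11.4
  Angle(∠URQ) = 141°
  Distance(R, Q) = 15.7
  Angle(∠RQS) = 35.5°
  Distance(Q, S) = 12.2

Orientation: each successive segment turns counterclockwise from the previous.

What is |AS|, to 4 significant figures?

19.56

A is at the origin; AV runs at -104.2° with length 23.0, so V = (-5.642, -22.30). ∠AVK = 112.1° gives VK at -36.30° from the x-axis; with |VK| = 28.8, K = (17.57, -39.35). ∠VKU = 78.9° gives KU at 64.80° from the x-axis; with |KU| = 19.0, U = (25.66, -22.16). ∠KUR = 135.6° gives UR at 109.2° from the x-axis; with |UR| = 11.4, R = (21.91, -11.39). ∠URQ = 141.0° gives RQ at 148.2° from the x-axis; with |RQ| = 15.7, Q = (8.566, -3.116). ∠RQS = 35.5° gives QS at -67.30° from the x-axis; with |QS| = 12.2, S = (13.27, -14.37). Then |AS| = |S − A| = 19.56.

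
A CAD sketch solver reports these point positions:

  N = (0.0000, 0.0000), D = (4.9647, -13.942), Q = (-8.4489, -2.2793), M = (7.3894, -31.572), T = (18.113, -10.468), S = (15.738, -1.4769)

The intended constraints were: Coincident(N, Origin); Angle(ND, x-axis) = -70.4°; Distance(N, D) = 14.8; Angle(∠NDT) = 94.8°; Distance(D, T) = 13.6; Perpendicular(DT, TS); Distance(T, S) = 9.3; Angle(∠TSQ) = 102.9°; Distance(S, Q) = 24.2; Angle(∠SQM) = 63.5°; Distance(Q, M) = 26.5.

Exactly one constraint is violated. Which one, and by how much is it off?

Distance(Q, M) = 26.5 — off by 6.80.

N = (0.00, 0.00) ✓; ND at -70.40° ✓; |ND| = 14.80 ✓; ∠NDT = 94.80° ✓; |DT| = 13.60 ✓; ∠(DT, TS) = 90.00° ✓; |TS| = 9.299 ✓; ∠TSQ = 102.9° ✓; |SQ| = 24.20 ✓; ∠SQM = 63.50° ✓; |QM| = 33.30 ✗.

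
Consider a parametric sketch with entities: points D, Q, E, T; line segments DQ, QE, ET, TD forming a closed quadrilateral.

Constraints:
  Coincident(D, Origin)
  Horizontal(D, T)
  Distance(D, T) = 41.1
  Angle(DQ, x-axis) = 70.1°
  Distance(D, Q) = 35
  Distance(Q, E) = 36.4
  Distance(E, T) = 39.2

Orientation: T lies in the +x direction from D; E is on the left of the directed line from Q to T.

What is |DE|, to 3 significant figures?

61.5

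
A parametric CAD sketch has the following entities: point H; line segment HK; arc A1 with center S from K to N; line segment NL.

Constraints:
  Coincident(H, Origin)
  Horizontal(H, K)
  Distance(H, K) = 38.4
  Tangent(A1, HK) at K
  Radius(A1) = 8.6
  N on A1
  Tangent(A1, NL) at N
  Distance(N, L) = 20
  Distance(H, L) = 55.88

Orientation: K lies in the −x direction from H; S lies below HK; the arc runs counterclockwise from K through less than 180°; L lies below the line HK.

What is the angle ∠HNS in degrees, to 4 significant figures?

13.71°

H is at the origin; HK is horizontal with |HK| = 38.4 and K on the −x side, so K = (-38.40, 0.000). Since A1 is tangent to HK there, SK ⟂ HK, so S = K + (0, -8.6) = (-38.40, -8.600). Since SN ⟂ NL (tangency), |SL| = √(8.6² + 20.0²) = 21.77 regardless of where N sits on A1. So L lies on both circle(H, 55.88) and circle(S, 21.77); the below-HK intersection is L = (-48.39, -27.94). N is the foot of the tangent from L: N = (-46.98, -7.992).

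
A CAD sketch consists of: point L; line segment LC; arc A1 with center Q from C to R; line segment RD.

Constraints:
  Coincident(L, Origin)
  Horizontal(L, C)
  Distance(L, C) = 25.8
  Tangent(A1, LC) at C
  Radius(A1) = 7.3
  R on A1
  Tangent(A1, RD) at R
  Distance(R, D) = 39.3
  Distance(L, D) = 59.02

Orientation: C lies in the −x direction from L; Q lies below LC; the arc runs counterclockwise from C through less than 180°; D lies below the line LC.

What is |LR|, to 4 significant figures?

33.68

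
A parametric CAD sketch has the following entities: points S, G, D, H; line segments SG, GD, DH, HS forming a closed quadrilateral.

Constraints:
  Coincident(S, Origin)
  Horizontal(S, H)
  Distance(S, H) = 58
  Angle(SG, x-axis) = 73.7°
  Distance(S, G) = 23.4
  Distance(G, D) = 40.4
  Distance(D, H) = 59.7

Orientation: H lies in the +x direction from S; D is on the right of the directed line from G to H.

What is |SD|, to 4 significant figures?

17.57

S is at the origin; S and H share the same y with |SH| = 58.0 and H in +x, so H = (58.0, 0). SG runs at 73.7° with |SG| = 23.4, so G = (6.568, 22.46). D is determined by |GD| = 40.4 and |DH| = 59.7 together: it lies at the intersection of circle(G, 40.4) and circle(H, 59.7). With |GH| = 56.12, the foot of the radical line on GH is 10.85 from G and the perpendicular offset is √(40.4² − 10.85²) = 38.92. Taking the right-of-GH solution: D = (0.9367, -17.55).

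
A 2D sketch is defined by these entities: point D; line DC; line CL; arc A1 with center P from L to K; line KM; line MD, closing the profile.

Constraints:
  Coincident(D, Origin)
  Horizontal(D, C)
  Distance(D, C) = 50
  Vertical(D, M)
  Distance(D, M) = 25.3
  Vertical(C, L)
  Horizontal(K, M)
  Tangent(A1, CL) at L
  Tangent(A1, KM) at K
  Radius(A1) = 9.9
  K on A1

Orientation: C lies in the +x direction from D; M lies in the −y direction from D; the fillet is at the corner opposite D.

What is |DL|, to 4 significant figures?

52.32

D is at the origin; D and C share the same y with |DC| = 50.0 and C on the +x side, so C = (50.00, 0.000). DM is vertical with |DM| = 25.3 and M on the −y side, so M = (0.000, -25.30). The virtual corner opposite D is at (50.00, -25.30). Tangency of A1 to CL means the radius PL is perpendicular to CL and A1 meets KM tangentially, so PK is at right angles to KM, with radius 9.9, so the center P sits 9.9 in from both sides at P = (40.10, -15.40). That places the tangent points at L = (50.00, -15.40) on CL and K = (40.10, -25.30) on KM. Then |DL| = |L − D| = 52.32.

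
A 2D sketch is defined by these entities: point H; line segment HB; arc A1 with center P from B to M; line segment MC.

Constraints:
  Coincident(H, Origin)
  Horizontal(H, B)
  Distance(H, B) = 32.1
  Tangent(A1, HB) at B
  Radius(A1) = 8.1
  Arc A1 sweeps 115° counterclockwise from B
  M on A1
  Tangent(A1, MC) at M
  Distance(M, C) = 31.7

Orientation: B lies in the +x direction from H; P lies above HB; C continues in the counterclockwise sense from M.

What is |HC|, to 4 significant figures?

47.94

On A1, B sits at bearing -90° from P; a 115° counterclockwise sweep puts M at bearing 25°, so M = P + 8.1·(cos 25°, sin 25°) = (39.44, 11.52). Tangency of A1 to MC means the radius PM is perpendicular to MC, so MC runs along (−sin 25°, cos 25°); with |MC| = 31.7, C = (26.04, 40.25). Then |HC| = |C − H| = 47.94.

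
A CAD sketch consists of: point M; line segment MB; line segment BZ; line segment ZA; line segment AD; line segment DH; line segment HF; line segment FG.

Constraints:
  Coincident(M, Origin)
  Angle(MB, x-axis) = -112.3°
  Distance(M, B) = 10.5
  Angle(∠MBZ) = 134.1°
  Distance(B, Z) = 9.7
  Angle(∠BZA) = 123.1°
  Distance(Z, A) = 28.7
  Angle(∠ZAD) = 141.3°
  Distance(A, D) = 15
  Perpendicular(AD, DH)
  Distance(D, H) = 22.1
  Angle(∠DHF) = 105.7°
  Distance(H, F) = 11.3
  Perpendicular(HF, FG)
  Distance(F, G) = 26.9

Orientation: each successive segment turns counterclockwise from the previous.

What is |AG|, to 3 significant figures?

3.24

∠DHF = 105.7° gives HF at -166° from the x-axis; with |HF| = 11.3, F = (19.5, 0.631). HF ⟂ FG, so FG runs at -76.5°; with |FG| = 26.9, G = (25.8, -25.5). Then |AG| = |G − A| = 3.24.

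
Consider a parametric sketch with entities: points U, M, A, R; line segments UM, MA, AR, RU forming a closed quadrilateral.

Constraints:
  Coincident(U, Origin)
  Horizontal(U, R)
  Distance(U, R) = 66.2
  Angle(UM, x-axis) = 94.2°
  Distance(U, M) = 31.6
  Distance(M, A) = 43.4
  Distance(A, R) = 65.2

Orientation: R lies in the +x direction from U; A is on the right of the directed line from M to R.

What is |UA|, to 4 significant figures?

11.84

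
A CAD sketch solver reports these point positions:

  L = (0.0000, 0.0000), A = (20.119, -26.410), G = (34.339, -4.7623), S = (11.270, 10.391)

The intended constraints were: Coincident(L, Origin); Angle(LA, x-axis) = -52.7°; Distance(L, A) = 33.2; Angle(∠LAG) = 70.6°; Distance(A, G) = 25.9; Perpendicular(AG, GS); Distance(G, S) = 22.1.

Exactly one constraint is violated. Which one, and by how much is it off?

Distance(G, S) = 22.1 — off by 5.50.

L = (0.00, 0.00) ✓; LA at -52.70° ✓; |LA| = 33.20 ✓; ∠LAG = 70.60° ✓; |AG| = 25.90 ✓; ∠(AG, GS) = 90.00° ✓; |GS| = 27.60 ✗.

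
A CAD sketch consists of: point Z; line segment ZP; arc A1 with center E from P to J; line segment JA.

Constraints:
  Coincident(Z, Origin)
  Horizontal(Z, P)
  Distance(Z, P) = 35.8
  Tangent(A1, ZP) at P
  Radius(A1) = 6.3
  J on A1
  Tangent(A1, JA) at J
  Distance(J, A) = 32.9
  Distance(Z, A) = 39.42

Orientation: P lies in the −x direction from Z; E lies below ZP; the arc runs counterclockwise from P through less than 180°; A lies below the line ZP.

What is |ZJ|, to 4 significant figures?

41.81

Z is at the origin; ZP is horizontal with |ZP| = 35.8 and P on the −x side, so P = (-35.80, 0.000). The tangent condition forces EP to be normal to ZP, so E = P + (0, -6.3) = (-35.80, -6.300). Since EJ ⟂ JA (tangency), |EA| = √(6.3² + 32.9²) = 33.50 regardless of where J sits on A1. So A lies on both circle(Z, 39.42) and circle(E, 33.50); the below-ZP intersection is A = (-18.35, -34.89). J is the foot of the tangent from A: J = (-40.46, -10.54).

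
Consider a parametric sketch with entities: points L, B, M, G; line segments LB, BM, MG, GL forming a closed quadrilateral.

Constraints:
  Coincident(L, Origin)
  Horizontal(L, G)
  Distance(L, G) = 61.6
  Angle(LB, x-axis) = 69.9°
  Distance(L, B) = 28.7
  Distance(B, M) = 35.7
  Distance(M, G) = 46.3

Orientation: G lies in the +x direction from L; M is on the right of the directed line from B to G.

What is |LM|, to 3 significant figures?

18.0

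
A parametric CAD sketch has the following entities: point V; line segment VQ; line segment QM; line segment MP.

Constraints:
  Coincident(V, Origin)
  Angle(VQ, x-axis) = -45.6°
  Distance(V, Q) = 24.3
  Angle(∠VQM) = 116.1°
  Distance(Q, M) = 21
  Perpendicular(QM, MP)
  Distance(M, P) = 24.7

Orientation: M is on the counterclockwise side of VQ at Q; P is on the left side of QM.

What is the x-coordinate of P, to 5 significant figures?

29.184

V is at the origin; VQ runs at -45.6° with length 24.3, so Q = 24.3·(cos -45.6°, sin -45.6°) = (17.002, -17.362). ∠VQM = 116.1°, so QM runs at -45.6° + (180° − 116.1°) = 18.300° from the x-axis; with |QM| = 21.0, M = Q + 21.0·(cos 18.300°, sin 18.300°) = (36.940, -10.768). QM is perpendicular to MP; with |MP| = 24.7 on the left of QM, P = M + 24.7·(-0.31399, 0.94943) = (29.184, 12.683). So P.x = 29.184.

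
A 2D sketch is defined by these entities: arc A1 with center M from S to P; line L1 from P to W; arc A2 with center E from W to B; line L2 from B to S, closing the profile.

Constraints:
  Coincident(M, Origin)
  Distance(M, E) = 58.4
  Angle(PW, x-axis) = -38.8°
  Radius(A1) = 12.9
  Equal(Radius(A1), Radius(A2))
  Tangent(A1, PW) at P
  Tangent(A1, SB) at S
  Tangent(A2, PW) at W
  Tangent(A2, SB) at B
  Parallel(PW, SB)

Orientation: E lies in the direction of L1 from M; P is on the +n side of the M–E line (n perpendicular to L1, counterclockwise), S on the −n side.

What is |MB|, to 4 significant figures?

59.81

Tangency of A1 to both parallel lines with radius 12.9 puts P and S at M ± 12.9·n: P = (8.083, 10.05), S = (-8.083, -10.05). Equal radii place W and B the same way about E: W = E + 12.9·n = (53.60, -26.54), B = E − 12.9·n = (37.43, -46.65). Then |MB| = |B − M| = 59.81.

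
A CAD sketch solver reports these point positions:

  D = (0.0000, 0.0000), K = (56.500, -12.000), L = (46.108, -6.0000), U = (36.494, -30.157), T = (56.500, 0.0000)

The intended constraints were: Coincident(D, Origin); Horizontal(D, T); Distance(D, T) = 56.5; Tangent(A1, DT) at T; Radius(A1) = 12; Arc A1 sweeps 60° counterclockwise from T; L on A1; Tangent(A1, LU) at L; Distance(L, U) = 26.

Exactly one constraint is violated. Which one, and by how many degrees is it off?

Tangent(A1, LU) at L — off by 8.30°.

D = (0.00, 0.00) ✓; D.y = 0.00, T.y = 0.00 ✓; |DT| = 56.50 ✓; ∠(KT, TD) = 90.00° ✓; |KT| = 12.00 ✓; bearing(K→L) − bearing(K→T) = 60.00° ✓; |KL| = 12.00 ✓; ∠(KL, LU) = 81.70° ✗; |LU| = 26.00 ✓.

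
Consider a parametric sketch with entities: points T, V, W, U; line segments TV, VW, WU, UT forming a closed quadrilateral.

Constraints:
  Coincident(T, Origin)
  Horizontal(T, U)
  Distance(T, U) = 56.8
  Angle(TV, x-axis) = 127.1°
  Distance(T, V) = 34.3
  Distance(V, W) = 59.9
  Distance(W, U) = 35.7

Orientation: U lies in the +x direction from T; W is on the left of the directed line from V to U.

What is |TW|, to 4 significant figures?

49.90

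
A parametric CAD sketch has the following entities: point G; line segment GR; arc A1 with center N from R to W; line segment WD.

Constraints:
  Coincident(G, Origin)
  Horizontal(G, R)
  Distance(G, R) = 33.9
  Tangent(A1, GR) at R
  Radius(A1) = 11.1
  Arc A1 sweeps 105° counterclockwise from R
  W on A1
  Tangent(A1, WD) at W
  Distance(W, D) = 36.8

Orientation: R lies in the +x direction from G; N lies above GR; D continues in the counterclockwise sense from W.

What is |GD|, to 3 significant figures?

60.7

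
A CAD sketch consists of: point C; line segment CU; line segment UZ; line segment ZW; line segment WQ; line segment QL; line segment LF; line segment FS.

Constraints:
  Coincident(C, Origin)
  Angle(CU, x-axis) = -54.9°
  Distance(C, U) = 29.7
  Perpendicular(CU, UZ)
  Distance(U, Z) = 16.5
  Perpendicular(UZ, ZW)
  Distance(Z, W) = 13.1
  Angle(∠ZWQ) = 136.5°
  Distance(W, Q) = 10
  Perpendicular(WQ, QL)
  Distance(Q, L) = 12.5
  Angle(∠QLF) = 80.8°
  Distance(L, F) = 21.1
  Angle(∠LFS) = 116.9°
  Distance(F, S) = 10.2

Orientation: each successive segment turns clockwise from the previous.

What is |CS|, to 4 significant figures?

37.35

C is at the origin; CU runs at -54.9° with length 29.7, so U = (17.08, -24.30). CU is perpendicular to UZ, so UZ runs at -144.9°; with |UZ| = 16.5, Z = (3.578, -33.79). The perpendicularity gives ZW at right angles to UZ, so ZW runs at 125.1°; with |ZW| = 13.1, W = (-3.954, -23.07). ∠ZWQ = 136.5° gives WQ at 81.60° from the x-axis; with |WQ| = 10.0, Q = (-2.494, -13.18). The perpendicularity gives QL at right angles to WQ, so QL runs at -8.400°; with |QL| = 12.5, L = (9.872, -15.00). ∠QLF = 80.8° gives LF at -107.6° from the x-axis; with |LF| = 21.1, F = (3.492, -35.11). ∠LFS = 116.9° gives FS at -170.7° from the x-axis; with |FS| = 10.2, S = (-6.574, -36.76). Then |CS| = |S − C| = 37.35.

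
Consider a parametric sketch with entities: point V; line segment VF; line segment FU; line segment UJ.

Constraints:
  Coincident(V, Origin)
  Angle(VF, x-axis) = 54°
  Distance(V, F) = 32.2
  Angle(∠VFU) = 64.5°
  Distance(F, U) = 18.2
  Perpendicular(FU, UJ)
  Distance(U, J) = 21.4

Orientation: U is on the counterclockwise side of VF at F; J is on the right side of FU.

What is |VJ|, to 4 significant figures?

50.65

V is at the origin; VF runs at 54.0° with length 32.2, so F = 32.2·(cos 54.0°, sin 54.0°) = (18.93, 26.05). ∠VFU = 64.5°, so FU runs at 54.0° + (180° − 64.5°) = 169.5° from the x-axis; with |FU| = 18.2, U = F + 18.2·(cos 169.5°, sin 169.5°) = (1.031, 29.37). FU is perpendicular to UJ; with |UJ| = 21.4 on the right of FU, J = U + 21.4·(0.1822, 0.9833) = (4.931, 50.41). Then |VJ| = |J − V| = 50.65.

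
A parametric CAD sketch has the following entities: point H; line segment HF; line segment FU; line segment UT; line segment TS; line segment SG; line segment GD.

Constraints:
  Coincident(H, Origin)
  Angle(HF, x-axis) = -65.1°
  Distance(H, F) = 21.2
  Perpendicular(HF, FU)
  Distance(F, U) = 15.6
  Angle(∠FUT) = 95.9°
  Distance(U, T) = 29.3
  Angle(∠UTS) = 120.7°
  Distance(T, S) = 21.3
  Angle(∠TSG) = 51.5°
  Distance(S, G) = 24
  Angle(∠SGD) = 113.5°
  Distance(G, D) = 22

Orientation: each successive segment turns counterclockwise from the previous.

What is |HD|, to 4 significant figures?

25.48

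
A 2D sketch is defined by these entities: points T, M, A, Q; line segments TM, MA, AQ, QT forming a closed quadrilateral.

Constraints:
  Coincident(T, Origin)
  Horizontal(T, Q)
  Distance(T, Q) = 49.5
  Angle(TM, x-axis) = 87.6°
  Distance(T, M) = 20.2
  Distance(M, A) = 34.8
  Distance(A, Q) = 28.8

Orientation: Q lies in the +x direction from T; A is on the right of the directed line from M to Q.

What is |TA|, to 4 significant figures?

23.04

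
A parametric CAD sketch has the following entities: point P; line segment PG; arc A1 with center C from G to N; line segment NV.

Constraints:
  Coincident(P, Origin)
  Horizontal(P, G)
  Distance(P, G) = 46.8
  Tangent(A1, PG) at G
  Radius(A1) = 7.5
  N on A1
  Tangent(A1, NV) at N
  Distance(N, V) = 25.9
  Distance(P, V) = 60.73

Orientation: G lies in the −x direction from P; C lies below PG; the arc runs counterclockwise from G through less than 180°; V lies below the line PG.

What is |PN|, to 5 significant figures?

54.897

P is at the origin; P and G share the same y with |PG| = 46.8 and G on the −x side, so G = (-46.800, 0.0000). The tangent condition forces CG to be normal to PG, so C = G + (0, -7.5) = (-46.800, -7.5000). Since CN ⟂ NV (tangency), |CV| = √(7.5² + 25.9²) = 26.964 regardless of where N sits on A1. So V lies on both circle(P, 60.73) and circle(C, 26.964); the below-PG intersection is V = (-50.147, -34.256). N is the foot of the tangent from V: N = (-54.207, -8.6758).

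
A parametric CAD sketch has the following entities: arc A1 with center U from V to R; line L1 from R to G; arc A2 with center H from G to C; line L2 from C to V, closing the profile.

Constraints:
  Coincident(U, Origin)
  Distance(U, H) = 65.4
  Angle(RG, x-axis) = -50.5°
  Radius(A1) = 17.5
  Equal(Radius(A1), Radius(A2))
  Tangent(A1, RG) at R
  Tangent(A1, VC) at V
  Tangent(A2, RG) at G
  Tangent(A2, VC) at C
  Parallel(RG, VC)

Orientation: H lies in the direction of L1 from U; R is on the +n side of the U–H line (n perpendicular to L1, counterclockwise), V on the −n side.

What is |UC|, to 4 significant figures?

67.70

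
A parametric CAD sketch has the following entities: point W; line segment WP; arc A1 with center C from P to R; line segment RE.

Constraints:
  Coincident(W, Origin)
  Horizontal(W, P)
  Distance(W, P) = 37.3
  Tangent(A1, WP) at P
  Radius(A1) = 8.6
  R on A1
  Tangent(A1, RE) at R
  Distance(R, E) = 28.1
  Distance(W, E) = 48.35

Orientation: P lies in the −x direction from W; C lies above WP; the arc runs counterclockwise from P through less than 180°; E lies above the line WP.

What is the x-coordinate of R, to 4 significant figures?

-28.72

W is at the origin; WP is horizontal with |WP| = 37.3 and P on the −x side, so P = (-37.30, 0.000). Tangency of A1 to WP means the radius CP is perpendicular to WP, so C = P + (0, 8.6) = (-37.30, 8.600). Since CR ⟂ RE (tangency), |CE| = √(8.6² + 28.1²) = 29.39 regardless of where R sits on A1. So E lies on both circle(W, 48.35) and circle(C, 29.39); the above-WP intersection is E = (-30.81, 37.26). R is the foot of the tangent from E: R = (-28.72, 9.239).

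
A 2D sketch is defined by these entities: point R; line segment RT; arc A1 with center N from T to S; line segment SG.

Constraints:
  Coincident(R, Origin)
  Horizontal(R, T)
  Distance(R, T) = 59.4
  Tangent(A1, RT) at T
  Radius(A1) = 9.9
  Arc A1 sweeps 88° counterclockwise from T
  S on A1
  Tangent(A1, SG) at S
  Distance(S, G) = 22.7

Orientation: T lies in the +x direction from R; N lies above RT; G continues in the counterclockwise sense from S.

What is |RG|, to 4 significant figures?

77.15

R is at the origin; RT is horizontal with |RT| = 59.4 and T on the +x side, so T = (59.40, 0.000). A1 meets RT tangentially, so NT is at right angles to RT, so N = T + (0, 9.9) = (59.40, 9.900). On A1, T sits at bearing -90° from N; an 88° counterclockwise sweep puts S at bearing -2°, so S = N + 9.9·(cos -2°, sin -2°) = (69.29, 9.554). Since A1 is tangent to SG there, NS ⟂ SG, so SG runs along (−sin -2°, cos -2°); with |SG| = 22.7, G = (70.09, 32.24). Then |RG| = |G − R| = 77.15.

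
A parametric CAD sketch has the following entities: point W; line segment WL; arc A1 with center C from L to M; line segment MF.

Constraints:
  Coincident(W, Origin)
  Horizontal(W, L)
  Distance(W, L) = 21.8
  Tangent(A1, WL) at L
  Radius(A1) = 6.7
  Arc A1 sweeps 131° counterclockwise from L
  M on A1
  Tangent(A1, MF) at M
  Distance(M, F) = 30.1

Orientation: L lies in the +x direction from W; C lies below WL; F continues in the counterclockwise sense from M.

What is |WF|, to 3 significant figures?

49.7

W is at the origin; WL is horizontal with |WL| = 21.8 and L on the +x side, so L = (21.8, 0.00). A1 meets WL tangentially, so CL is at right angles to WL, so C = L + (0, -6.7) = (21.8, -6.70). On A1, L sits at bearing 90° from C; a 131° counterclockwise sweep puts M at bearing 221°, so M = C + 6.7·(cos 221°, sin 221°) = (16.7, -11.1). Since A1 is tangent to MF there, CM ⟂ MF, so MF runs along (−sin 221°, cos 221°); with |MF| = 30.1, F = (36.5, -33.8). Then |WF| = |F − W| = 49.7.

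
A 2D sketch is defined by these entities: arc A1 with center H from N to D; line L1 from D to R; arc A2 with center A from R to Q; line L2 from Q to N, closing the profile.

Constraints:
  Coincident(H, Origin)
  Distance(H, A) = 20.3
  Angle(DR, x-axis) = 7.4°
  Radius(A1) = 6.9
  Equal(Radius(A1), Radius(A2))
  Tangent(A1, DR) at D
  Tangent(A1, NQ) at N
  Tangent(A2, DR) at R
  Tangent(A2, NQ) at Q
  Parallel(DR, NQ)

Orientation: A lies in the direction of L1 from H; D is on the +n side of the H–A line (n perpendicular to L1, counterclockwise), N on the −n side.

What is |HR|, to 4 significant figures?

21.44

The slot axis is L1's direction at 7.4°, so u = (cos 7.4°, sin 7.4°) = (0.9917, 0.1288) and n = (−sin 7.4°, cos 7.4°) = (-0.1288, 0.9917). H is at the origin and A lies 20.3 along u from H, so A = 20.3·u = (20.13, 2.615). Tangency of A1 to both parallel lines with radius 6.9 puts D and N at H ± 6.9·n: D = (-0.8887, 6.843), N = (0.8887, -6.843). Equal radii place R and Q the same way about A: R = A + 6.9·n = (19.24, 9.457), Q = A − 6.9·n = (21.02, -4.228). Then |HR| = |R − H| = 21.44.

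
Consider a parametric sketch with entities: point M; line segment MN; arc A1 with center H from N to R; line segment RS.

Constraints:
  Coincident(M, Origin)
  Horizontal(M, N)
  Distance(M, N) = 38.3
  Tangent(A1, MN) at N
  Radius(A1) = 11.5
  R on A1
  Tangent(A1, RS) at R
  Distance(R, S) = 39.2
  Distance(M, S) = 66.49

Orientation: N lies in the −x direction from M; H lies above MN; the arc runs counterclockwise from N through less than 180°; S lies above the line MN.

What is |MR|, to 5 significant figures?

31.575

M is at the origin; MN is horizontal with |MN| = 38.3 and N on the −x side, so N = (-38.300, 0.0000). The tangent condition forces HN to be normal to MN, so H = N + (0, 11.5) = (-38.300, 11.500). Since HR ⟂ RS (tangency), |HS| = √(11.5² + 39.2²) = 40.852 regardless of where R sits on A1. So S lies on both circle(M, 66.49) and circle(H, 40.852); the above-MN intersection is S = (-41.114, 52.255). R is the foot of the tangent from S: R = (-27.514, 15.490).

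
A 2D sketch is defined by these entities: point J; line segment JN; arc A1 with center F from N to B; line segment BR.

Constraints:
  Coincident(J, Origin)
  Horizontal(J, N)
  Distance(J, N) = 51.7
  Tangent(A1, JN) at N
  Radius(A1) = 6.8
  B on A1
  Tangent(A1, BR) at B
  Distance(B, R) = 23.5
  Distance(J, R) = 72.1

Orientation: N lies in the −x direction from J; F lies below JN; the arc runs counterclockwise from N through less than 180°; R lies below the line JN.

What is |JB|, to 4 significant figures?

58.06

Checks: |FN| = 6.800 ✓; |FB| = 6.800 ✓; ∠(FB, BR) = 90.00° ✓; |BR| = 23.50 ✓; |JR| = 72.10 ✓.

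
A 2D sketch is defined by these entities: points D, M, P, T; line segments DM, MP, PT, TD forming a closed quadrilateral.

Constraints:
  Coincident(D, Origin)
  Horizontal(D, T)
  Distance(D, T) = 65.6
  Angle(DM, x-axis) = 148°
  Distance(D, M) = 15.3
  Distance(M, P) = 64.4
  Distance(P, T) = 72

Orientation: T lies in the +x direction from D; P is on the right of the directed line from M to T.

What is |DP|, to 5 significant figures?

52.261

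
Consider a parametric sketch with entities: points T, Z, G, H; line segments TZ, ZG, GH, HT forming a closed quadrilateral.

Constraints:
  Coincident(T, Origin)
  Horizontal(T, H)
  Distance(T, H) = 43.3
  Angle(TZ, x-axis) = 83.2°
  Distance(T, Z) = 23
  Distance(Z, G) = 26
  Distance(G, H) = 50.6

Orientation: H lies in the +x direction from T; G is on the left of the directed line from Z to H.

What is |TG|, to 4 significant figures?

47.41

T is at the origin; T and H share the same y with |TH| = 43.3 and H in +x, so H = (43.3, 0). TZ runs at 83.2° with |TZ| = 23.0, so Z = (2.723, 22.84). G is determined by |ZG| = 26.0 and |GH| = 50.6 together: it lies at the intersection of circle(Z, 26.0) and circle(H, 50.6). With |ZH| = 46.56, the foot of the radical line on ZH is 3.046 from Z and the perpendicular offset is √(26.0² − 3.046²) = 25.82. Taking the left-of-ZH solution: G = (18.04, 43.85).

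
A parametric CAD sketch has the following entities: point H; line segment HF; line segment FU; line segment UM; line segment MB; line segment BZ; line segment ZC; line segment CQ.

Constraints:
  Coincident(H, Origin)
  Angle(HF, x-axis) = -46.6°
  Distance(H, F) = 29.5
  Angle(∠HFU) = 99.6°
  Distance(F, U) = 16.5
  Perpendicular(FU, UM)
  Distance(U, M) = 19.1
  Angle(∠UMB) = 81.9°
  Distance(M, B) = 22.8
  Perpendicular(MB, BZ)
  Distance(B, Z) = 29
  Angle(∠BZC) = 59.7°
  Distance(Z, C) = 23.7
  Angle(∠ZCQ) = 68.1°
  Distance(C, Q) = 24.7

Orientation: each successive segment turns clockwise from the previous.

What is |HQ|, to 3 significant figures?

15.0

H is at the origin; HF runs at -46.6° with length 29.5, so F = (20.3, -21.4). ∠HFU = 99.6° gives FU at -127° from the x-axis; with |FU| = 16.5, U = (10.3, -34.6). The perpendicularity gives UM at right angles to FU, so UM runs at 143°; with |UM| = 19.1, M = (-4.91, -23.1). ∠UMB = 81.9° gives MB at 44.9° from the x-axis; with |MB| = 22.8, B = (11.2, -7.02). The perpendicularity gives BZ at right angles to MB, so BZ runs at -45.1°; with |BZ| = 29.0, Z = (31.7, -27.6). ∠BZC = 59.7° gives ZC at -165° from the x-axis; with |ZC| = 23.7, C = (8.77, -33.5). ∠ZCQ = 68.1° gives CQ at 82.7° from the x-axis; with |CQ| = 24.7, Q = (11.9, -9.04). Then |HQ| = |Q − H| = 15.0.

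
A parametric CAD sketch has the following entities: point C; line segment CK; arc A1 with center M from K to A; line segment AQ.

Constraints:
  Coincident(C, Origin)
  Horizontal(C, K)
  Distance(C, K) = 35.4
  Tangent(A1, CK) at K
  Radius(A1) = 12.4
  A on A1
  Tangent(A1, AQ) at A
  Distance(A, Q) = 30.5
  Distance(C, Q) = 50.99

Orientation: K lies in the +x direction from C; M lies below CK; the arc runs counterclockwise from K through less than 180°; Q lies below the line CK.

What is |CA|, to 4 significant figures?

26.74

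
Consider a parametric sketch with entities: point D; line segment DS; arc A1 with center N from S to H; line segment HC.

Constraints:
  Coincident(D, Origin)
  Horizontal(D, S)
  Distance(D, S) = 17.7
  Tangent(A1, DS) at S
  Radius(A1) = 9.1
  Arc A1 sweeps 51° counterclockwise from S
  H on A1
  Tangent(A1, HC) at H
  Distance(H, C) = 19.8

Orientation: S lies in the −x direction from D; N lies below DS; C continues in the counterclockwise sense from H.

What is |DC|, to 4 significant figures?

41.69

D is at the origin; DS is horizontal with |DS| = 17.7 and S on the −x side, so S = (-17.70, 0.000). The tangent condition forces NS to be normal to DS, so N = S + (0, -9.1) = (-17.70, -9.100). On A1, S sits at bearing 90° from N; a 51° counterclockwise sweep puts H at bearing 141°, so H = N + 9.1·(cos 141°, sin 141°) = (-24.77, -3.373). Tangency of A1 to HC means the radius NH is perpendicular to HC, so HC runs along (−sin 141°, cos 141°); with |HC| = 19.8, C = (-37.23, -18.76). Then |DC| = |C − D| = 41.69.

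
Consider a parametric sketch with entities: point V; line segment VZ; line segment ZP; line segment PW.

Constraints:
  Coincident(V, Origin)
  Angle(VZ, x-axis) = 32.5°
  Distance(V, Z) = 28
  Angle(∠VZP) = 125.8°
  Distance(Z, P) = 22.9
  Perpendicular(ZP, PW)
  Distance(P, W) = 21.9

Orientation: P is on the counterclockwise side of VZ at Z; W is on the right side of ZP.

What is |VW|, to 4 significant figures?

59.44

∠VZP = 125.8°, so ZP runs at 32.5° + (180° − 125.8°) = 86.70° from the x-axis; with |ZP| = 22.9, P = Z + 22.9·(cos 86.70°, sin 86.70°) = (24.93, 37.91). The perpendicularity gives PW at right angles to ZP; with |PW| = 21.9 on the right of ZP, W = P + 21.9·(0.9983, -0.05756) = (46.80, 36.65). Then |VW| = |W − V| = 59.44.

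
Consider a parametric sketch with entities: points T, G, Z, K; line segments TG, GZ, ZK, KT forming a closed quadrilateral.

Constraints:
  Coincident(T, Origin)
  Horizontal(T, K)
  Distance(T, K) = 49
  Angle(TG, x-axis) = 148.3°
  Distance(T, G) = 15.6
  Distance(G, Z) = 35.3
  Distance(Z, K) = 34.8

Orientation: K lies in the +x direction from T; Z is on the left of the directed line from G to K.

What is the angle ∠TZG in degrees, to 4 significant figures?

25.36°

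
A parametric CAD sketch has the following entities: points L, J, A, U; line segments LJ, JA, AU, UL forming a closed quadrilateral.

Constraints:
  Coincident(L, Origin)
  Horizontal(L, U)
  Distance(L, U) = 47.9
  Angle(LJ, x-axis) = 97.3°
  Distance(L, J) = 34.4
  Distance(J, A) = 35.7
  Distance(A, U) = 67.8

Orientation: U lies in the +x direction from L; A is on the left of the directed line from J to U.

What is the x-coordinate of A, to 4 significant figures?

18.83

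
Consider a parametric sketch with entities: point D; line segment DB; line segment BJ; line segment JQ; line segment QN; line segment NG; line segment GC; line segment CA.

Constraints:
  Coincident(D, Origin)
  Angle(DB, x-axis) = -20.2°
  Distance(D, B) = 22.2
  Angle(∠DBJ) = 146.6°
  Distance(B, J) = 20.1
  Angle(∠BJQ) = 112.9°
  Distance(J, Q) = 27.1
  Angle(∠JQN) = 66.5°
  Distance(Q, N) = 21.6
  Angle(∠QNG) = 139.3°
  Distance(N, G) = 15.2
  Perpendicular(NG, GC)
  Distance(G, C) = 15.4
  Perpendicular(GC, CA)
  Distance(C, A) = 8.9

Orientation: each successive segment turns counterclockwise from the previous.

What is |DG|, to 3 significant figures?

16.4

D is at the origin; DB runs at -20.2° with length 22.2, so B = (20.8, -7.67). ∠DBJ = 146.6° gives BJ at 13.2° from the x-axis; with |BJ| = 20.1, J = (40.4, -3.08). ∠BJQ = 112.9° gives JQ at 80.3° from the x-axis; with |JQ| = 27.1, Q = (45.0, 23.6). ∠JQN = 66.5° gives QN at -166° from the x-axis; with |QN| = 21.6, N = (24.0, 18.5). ∠QNG = 139.3° gives NG at -126° from the x-axis; with |NG| = 15.2, G = (15.2, 6.11). Then |DG| = |G − D| = 16.4.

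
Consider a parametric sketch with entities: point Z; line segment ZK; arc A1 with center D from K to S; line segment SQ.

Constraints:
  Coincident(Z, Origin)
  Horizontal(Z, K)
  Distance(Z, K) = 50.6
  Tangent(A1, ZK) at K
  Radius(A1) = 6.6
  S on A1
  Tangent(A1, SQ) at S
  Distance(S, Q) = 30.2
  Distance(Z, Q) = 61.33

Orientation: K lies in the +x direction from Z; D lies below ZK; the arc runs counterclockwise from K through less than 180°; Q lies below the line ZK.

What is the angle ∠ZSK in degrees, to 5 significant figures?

120.96°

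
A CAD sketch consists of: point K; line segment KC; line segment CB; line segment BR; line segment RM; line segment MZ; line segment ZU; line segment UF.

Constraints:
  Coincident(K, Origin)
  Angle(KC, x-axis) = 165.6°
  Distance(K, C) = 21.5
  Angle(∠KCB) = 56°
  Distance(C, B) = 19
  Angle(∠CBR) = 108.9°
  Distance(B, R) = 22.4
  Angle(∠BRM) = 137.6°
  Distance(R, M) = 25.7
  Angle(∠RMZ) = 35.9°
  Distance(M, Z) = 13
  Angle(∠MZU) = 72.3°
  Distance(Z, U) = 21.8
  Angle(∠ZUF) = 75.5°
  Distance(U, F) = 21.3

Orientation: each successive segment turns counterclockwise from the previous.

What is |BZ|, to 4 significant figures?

32.58

K is at the origin; KC runs at 165.6° with length 21.5, so C = (-20.82, 5.347). ∠KCB = 56.0° gives CB at -70.40° from the x-axis; with |CB| = 19.0, B = (-14.45, -12.55). ∠CBR = 108.9° gives BR at 0.7000° from the x-axis; with |BR| = 22.4, R = (7.947, -12.28). ∠BRM = 137.6° gives RM at 43.10° from the x-axis; with |RM| = 25.7, M = (26.71, 5.282). ∠RMZ = 35.9° gives MZ at -172.8° from the x-axis; with |MZ| = 13.0, Z = (13.82, 3.652). Then |BZ| = |Z − B| = 32.58.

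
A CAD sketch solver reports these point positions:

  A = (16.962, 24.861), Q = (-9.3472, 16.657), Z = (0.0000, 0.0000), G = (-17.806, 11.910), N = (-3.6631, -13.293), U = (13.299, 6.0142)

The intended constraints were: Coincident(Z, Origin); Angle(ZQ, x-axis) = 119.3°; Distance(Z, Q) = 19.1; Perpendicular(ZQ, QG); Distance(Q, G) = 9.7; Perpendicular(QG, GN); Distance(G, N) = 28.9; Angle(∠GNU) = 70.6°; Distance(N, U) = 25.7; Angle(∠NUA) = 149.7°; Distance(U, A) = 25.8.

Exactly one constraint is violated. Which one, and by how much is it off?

Distance(U, A) = 25.8 — off by 6.60.

Z = (0.00, 0.00) ✓; ZQ at 119.3° ✓; |ZQ| = 19.10 ✓; ∠(ZQ, QG) = 90.00° ✓; |QG| = 9.700 ✓; ∠(QG, GN) = 90.00° ✓; |GN| = 28.90 ✓; ∠GNU = 70.60° ✓; |NU| = 25.70 ✓; ∠NUA = 149.7° ✓; |UA| = 19.20 ✗.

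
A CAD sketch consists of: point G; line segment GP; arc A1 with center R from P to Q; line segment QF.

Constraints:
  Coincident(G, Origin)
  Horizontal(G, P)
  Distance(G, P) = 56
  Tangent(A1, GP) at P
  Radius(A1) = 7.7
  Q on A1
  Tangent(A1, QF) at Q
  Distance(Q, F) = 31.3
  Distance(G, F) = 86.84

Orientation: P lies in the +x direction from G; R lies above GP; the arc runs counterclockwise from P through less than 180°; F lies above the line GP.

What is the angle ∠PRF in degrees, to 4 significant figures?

122.7°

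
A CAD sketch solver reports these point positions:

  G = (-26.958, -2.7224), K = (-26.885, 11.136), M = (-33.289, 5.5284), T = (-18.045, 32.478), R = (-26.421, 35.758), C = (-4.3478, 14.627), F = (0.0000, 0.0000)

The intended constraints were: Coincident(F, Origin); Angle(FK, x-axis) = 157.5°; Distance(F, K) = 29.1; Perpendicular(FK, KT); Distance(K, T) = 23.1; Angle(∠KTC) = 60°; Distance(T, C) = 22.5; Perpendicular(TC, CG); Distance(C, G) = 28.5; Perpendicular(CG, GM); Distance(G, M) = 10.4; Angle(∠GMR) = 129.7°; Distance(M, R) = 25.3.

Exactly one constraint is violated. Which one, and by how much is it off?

Distance(M, R) = 25.3 — off by 5.70.

F = (0.00, 0.00) ✓; FK at 157.5° ✓; |FK| = 29.10 ✓; ∠(FK, KT) = 90.00° ✓; |KT| = 23.10 ✓; ∠KTC = 60.00° ✓; |TC| = 22.50 ✓; ∠(TC, CG) = 90.00° ✓; |CG| = 28.50 ✓; ∠(CG, GM) = 90.00° ✓; |GM| = 10.40 ✓; ∠GMR = 129.7° ✓; |MR| = 31.00 ✗.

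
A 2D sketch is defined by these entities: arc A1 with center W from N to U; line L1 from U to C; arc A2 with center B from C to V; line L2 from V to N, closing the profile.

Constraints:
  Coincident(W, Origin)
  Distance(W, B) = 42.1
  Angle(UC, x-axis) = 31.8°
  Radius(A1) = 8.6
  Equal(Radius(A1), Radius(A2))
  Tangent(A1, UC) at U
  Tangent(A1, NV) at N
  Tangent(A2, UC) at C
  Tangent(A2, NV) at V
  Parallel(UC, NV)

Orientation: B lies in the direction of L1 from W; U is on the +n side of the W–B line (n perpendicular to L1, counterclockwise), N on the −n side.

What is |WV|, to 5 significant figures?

42.969

Tangency of A1 to both parallel lines with radius 8.6 puts U and N at W ± 8.6·n: U = (-4.5318, 7.3091), N = (4.5318, -7.3091). Equal radii place C and V the same way about B: C = B + 8.6·n = (31.249, 29.494), V = B − 8.6·n = (40.312, 14.876). Then |WV| = |V − W| = 42.969.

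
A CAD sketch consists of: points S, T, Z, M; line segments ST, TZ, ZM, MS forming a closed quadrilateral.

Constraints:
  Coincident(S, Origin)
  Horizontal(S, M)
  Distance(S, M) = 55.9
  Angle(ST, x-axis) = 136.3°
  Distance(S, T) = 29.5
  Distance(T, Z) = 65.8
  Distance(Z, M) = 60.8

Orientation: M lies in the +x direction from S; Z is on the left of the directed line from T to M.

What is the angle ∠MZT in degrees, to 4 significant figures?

78.12°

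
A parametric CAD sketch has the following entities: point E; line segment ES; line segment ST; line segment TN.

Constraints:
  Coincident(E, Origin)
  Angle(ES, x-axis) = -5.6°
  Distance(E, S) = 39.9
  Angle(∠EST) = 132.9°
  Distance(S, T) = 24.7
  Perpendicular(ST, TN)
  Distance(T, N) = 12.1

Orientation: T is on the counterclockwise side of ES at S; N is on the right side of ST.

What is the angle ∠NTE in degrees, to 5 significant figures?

119.41°

∠EST = 132.9°, so ST runs at -5.6° + (180° − 132.9°) = 41.500° from the x-axis; with |ST| = 24.7, T = S + 24.7·(cos 41.500°, sin 41.500°) = (58.209, 12.473). The perpendicularity gives TN at right angles to ST; with |TN| = 12.1 on the right of ST, N = T + 12.1·(0.66262, -0.74896) = (66.226, 3.4108). Then cos ∠NTE = TN·TE / (|TN||TE|), giving 119.41°.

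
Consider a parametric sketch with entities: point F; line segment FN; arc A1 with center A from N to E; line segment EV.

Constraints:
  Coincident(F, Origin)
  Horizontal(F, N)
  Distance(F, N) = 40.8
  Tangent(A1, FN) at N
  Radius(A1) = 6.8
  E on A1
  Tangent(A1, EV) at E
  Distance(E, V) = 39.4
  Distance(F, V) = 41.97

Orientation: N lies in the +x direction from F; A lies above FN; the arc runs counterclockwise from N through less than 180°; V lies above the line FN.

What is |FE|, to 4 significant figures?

46.93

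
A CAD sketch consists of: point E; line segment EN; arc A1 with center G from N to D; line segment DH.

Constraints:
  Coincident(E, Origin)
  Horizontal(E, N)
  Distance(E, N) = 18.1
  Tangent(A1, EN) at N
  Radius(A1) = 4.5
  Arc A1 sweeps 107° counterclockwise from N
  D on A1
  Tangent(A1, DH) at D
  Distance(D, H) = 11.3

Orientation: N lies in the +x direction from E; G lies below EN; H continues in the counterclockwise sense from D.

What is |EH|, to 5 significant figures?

23.848

E is at the origin; EN is horizontal with |EN| = 18.1 and N on the +x side, so N = (18.100, 0.0000). A1 meets EN tangentially, so GN is at right angles to EN, so G = N + (0, -4.5) = (18.100, -4.5000). On A1, N sits at bearing 90° from G; a 107° counterclockwise sweep puts D at bearing 197°, so D = G + 4.5·(cos 197°, sin 197°) = (13.797, -5.8157). Tangency of A1 to DH means the radius GD is perpendicular to DH, so DH runs along (−sin 197°, cos 197°); with |DH| = 11.3, H = (17.100, -16.622). Then |EH| = |H − E| = 23.848.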